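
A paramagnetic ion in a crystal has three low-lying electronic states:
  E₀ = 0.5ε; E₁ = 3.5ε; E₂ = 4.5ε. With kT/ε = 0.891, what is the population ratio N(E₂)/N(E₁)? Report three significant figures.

n₂/n₁ = exp[−(E₂−E₁)/kT] = exp(−(1.0ε)/(0.891ε)) = exp(-1.1223) = 0.326.

0.326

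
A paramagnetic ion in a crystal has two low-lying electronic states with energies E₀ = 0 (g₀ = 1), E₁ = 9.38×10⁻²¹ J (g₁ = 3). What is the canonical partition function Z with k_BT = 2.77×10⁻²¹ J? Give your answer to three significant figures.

Eᵢ/kT = 0, 3.3863.
Z = Σ gᵢe^(−Eᵢ/kT) = 1·e^(−0) + 3·e^(−3.3863) = 1.0000 + 0.10150 = 1.1015.

Z = 1.10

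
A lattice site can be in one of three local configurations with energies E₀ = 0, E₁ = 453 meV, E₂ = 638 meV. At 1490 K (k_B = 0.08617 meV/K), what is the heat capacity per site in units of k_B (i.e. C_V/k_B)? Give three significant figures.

0.500

k_BT = 0.08617 × 1490 K = 128.39 meV.
Eᵢ/kT = 0, 3.5283, 4.9692.
Z = Σ e^(−Eᵢ/kT) = e^(−0) + e^(−3.5283) + e^(−4.9692) = 1.0000 + 0.029355 + 0.0069487 = 1.0363.
⟨E⟩ = 17.110 meV, ⟨E²⟩ = 8542.3 meV².
C_V/k_B = (⟨E²⟩ − ⟨E⟩²)/(kT)² = (8542.3 − 292.75)/16484 = 0.500.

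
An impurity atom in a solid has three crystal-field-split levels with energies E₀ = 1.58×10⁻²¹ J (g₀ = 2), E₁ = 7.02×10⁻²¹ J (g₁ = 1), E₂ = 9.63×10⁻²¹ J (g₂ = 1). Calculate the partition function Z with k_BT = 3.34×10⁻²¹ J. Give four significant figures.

Eᵢ/kT = 0.473054, 2.10180, 2.88323.
Z = Σ gᵢe^(−Eᵢ/kT) = 2·e^(−0.473054) + 1·e^(−2.10180) + 1·e^(−2.88323) = 1.24619 + 0.122236 + 0.0559537 = 1.42438.

Z = 1.424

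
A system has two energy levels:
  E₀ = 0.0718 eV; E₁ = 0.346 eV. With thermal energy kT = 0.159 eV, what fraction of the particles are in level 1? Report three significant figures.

Eᵢ/kT = 0.45157, 2.1761.
Z = Σ e^(−Eᵢ/kT) = e^(−0.45157) + e^(−2.1761) = 0.63663 + 0.11348 = 0.75011.
P₁ = e^(−E₁/kT) / Z = 0.11348/0.75011 = 0.151.

0.151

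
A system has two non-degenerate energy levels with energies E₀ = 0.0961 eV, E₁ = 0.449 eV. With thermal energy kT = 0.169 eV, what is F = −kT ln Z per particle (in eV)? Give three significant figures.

Eᵢ/kT = 0.56864, 2.6568.
Z = Σ e^(−Eᵢ/kT) = e^(−0.56864) + e^(−2.6568) = 0.56630 + 0.070172 = 0.63647.
F = −kT ln Z = −0.169 × ln(0.63647) = −0.169 × -0.45182 = 0.0764 eV.

0.0764 eV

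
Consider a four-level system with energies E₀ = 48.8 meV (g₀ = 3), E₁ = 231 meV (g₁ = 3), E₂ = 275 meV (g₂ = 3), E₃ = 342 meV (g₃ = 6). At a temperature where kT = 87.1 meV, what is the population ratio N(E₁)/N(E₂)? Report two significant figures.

n₁/n₂ = (g₁/g₂) exp[−(E₁−E₂)/kT] = (3/3) × exp(−(-44 meV)/(87.1 meV)) = (3/3) × exp(0.5052) = 1.7.

1.7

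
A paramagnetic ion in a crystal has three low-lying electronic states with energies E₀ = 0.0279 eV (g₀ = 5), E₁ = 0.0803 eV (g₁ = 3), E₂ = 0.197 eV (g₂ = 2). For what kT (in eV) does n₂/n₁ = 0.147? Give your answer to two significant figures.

0.077 eV

n₂/n₁ = (g₂/g₁) exp[−(E₂−E₁)/kT] = 0.147.
⇒ (E₂−E₁)/kT = ln((2/3)/0.147) = ln(4.535) = 1.512.
kT = 0.1167 eV / 1.512 = 0.077 eV.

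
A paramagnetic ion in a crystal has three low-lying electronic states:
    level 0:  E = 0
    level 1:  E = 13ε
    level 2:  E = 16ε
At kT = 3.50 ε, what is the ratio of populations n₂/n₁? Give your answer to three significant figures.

0.424

n₂/n₁ = exp[−(E₂−E₁)/kT] = exp(−(3ε)/(3.50ε)) = exp(-0.85714) = 0.424.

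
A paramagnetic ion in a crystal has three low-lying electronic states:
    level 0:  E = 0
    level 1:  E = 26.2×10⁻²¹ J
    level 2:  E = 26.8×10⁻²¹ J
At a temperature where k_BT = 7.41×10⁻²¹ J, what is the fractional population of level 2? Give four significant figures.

Eᵢ/kT = 0, 3.53576, 3.61673.
Z = Σ e^(−Eᵢ/kT) = e^(−0) + e^(−3.53576) + e^(−3.61673) = 1.00000 + 0.0291366 + 0.0268704 = 1.05601.
P₂ = e^(−E₂/kT) / Z = 0.0268704/1.05601 = 0.02545.

0.02545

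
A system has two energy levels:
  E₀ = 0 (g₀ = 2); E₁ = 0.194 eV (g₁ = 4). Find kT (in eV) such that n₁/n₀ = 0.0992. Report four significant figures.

0.06459 eV

n₁/n₀ = (g₁/g₀) exp[−(E₁−E₀)/kT] = 0.0992.
⇒ (E₁−E₀)/kT = ln((4/2)/0.0992) = ln(20.1613) = 3.00376.
kT = 0.194 eV / 3.00376 = 0.06459 eV.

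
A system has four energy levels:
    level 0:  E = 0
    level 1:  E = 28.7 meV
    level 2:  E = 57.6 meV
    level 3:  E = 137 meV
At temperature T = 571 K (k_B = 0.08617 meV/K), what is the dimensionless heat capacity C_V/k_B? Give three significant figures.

k_BT = 0.08617 × 571 K = 49.203 meV.
Eᵢ/kT = 0, 0.58330, 1.1707, 2.7844.
Z = Σ e^(−Eᵢ/kT) = e^(−0) + e^(−0.58330) + e^(−1.1707) + e^(−2.7844) = 1.0000 + 0.55805 + 0.31015 + 0.061766 = 1.9300.
⟨E⟩ = 21.939 meV, ⟨E²⟩ = 1372.0 meV².
C_V/k_B = (⟨E²⟩ − ⟨E⟩²)/(kT)² = (1372.0 − 481.32)/2420.9 = 0.368.

0.368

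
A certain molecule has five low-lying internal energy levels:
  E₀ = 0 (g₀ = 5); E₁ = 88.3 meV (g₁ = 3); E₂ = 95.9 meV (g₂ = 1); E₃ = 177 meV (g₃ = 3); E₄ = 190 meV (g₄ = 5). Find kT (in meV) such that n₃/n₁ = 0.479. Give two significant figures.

120 meV

n₃/n₁ = (g₃/g₁) exp[−(E₃−E₁)/kT] = 0.479.
⇒ (E₃−E₁)/kT = ln((3/3)/0.479) = ln(2.088) = 0.7362.
kT = 88.7 meV / 0.7362 = 120 meV.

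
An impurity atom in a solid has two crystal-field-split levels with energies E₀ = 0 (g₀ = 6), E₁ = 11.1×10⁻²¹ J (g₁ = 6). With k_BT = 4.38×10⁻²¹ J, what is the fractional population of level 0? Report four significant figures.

Eᵢ/kT = 0, 2.53425.
Z = Σ gᵢe^(−Eᵢ/kT) = 6·e^(−0) + 6·e^(−2.53425) = 6.00000 + 0.475927 = 6.47593.
P₀ = g₀ e^(−E₀/kT) / Z = 6.00000/6.47593 = 0.9265.

0.9265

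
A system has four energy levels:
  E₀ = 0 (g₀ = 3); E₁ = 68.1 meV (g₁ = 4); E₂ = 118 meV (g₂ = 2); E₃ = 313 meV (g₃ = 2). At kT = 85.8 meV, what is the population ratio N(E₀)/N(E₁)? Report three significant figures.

n₀/n₁ = (g₀/g₁) exp[−(E₀−E₁)/kT] = (3/4) × exp(−(-68.1 meV)/(85.8 meV)) = (3/4) × exp(0.79371) = 1.66.

1.66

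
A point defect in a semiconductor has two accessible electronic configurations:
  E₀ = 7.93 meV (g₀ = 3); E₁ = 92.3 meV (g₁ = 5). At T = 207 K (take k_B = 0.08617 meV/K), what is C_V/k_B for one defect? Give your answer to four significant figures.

k_BT = 0.08617 × 207 K = 17.8372 meV.
Eᵢ/kT = 0.444577, 5.17458.
Z = Σ gᵢe^(−Eᵢ/kT) = 3·e^(−0.444577) + 5·e^(−5.17458) = 1.92329 + 0.0282930 = 1.95158.
⟨E⟩ = 9.15316 meV, ⟨E²⟩ = 185.482 meV².
C_V/k_B = (⟨E²⟩ − ⟨E⟩²)/(kT)² = (185.482 − 83.7803)/318.166 = 0.3196.

0.3196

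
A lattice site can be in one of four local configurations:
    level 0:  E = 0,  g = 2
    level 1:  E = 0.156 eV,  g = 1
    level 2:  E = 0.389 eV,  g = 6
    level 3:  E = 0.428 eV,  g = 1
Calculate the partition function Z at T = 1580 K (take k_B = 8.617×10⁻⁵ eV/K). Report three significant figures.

Z = 2.71

k_BT = 8.617×10⁻⁵ × 1580 K = 0.13615 eV.
Eᵢ/kT = 0, 1.1458, 2.8571, 3.1436.
Z = Σ gᵢe^(−Eᵢ/kT) = 2·e^(−0) + 1·e^(−1.1458) + 6·e^(−2.8571) + 1·e^(−3.1436) = 2.0000 + 0.31797 + 0.34461 + 0.043127 = 2.7057.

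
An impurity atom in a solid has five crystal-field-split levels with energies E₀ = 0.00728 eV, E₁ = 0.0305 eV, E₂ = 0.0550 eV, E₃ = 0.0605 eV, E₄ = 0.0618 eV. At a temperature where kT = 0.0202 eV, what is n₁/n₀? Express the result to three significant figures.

n₁/n₀ = exp[−(E₁−E₀)/kT] = exp(−(0.02322 eV)/(0.0202 eV)) = exp(-1.1495) = 0.317.

0.317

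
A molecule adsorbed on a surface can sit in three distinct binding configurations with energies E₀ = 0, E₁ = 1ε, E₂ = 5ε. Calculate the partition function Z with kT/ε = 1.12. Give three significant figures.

Eᵢ/kT = 0, 0.89286, 4.4643.
Z = Σ e^(−Eᵢ/kT) = e^(−0) + e^(−0.89286) + e^(−4.4643) = 1.0000 + 0.40948 + 0.011513 = 1.4210.

Z = 1.42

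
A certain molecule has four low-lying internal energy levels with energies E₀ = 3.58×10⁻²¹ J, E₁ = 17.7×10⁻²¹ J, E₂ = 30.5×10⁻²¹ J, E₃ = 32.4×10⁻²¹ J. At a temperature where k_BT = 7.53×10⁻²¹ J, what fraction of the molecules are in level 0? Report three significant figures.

Eᵢ/kT = 0.47543, 2.3506, 4.0505, 4.3028.
Z = Σ e^(−Eᵢ/kT) = e^(−0.47543) + e^(−2.3506) + e^(−4.0505) + e^(−4.3028) = 0.62162 + 0.095312 + 0.017414 + 0.013531 = 0.74788.
P₀ = e^(−E₀/kT) / Z = 0.62162/0.74788 = 0.831.

0.831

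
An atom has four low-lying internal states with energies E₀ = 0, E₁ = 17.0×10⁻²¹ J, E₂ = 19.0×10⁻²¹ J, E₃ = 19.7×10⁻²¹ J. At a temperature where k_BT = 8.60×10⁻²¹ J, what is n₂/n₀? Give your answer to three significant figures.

n₂/n₀ = exp[−(E₂−E₀)/kT] = exp(−(19.0 ×10⁻²¹ J)/(8.60 ×10⁻²¹ J)) = exp(-2.2093) = 0.110.

0.110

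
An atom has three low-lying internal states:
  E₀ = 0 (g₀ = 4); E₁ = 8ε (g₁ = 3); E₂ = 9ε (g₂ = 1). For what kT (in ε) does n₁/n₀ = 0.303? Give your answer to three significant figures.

8.83 ε

n₁/n₀ = (g₁/g₀) exp[−(E₁−E₀)/kT] = 0.303.
⇒ (E₁−E₀)/kT = ln((3/4)/0.303) = ln(2.4752) = 0.90632.
kT = 8ε / 0.90632 = 8.83 ε.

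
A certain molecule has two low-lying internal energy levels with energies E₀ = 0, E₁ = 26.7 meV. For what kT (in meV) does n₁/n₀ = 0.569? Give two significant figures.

47 meV

n₁/n₀ = exp[−(E₁−E₀)/kT] = 0.569.
⇒ (E₁−E₀)/kT = ln(1/0.569) = ln(1.757) = 0.5636.
kT = 26.7 meV / 0.5636 = 47 meV.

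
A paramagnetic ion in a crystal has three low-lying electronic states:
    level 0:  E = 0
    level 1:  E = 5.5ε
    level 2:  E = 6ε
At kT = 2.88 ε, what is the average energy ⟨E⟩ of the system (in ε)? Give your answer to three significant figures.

1.23 ε

Eᵢ/kT = 0, 1.9097, 2.0833.
Z = Σ e^(−Eᵢ/kT) = e^(−0) + e^(−1.9097) + e^(−2.0833) = 1.0000 + 0.14812 + 0.12452 = 1.2726.
⟨E⟩ = Σ Eᵢ e^(−Eᵢ/kT) / Z = (0·1.0000 + 5.5·0.14812 + 6·0.12452) / 1.2726 = 1.23 ε.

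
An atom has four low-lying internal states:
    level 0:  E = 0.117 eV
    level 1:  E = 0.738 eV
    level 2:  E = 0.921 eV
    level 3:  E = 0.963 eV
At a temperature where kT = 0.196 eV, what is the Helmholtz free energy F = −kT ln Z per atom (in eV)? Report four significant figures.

Eᵢ/kT = 0.596939, 3.76531, 4.69898, 4.91327.
Z = Σ e^(−Eᵢ/kT) = e^(−0.596939) + e^(−3.76531) + e^(−4.69898) + e^(−4.91327) = 0.550494 + 0.0231604 + 0.00910456 + 0.00734842 = 0.590107.
F = −kT ln Z = −0.196 × ln(0.590107) = −0.196 × -0.527451 = 0.1034 eV.

0.1034 eV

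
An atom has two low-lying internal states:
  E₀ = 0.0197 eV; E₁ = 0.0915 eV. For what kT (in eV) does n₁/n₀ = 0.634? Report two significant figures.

n₁/n₀ = exp[−(E₁−E₀)/kT] = 0.634.
⇒ (E₁−E₀)/kT = ln(1/0.634) = ln(1.577) = 0.4555.
kT = 0.0718 eV / 0.4555 = 0.16 eV.

0.16 eV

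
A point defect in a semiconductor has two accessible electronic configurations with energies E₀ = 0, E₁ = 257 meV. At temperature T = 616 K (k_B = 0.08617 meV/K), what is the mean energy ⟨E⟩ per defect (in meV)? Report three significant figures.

2.01 meV

k_BT = 0.08617 × 616 K = 53.081 meV.
Eᵢ/kT = 0, 4.8417.
Z = Σ e^(−Eᵢ/kT) = e^(−0) + e^(−4.8417) = 1.0000 + 0.0078936 = 1.0079.
⟨E⟩ = Σ Eᵢ e^(−Eᵢ/kT) / Z = (0·1.0000 + 257·0.0078936) / 1.0079 = 2.01 meV.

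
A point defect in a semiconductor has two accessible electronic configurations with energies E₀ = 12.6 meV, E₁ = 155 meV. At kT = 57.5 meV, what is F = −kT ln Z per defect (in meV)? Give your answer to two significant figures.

8.0 meV

Eᵢ/kT = 0.2191, 2.696.
Z = Σ e^(−Eᵢ/kT) = e^(−0.2191) + e^(−2.696) = 0.8032 + 0.06747 = 0.8707.
F = −kT ln Z = −57.5 × ln(0.8707) = −57.5 × -0.1385 = 8.0 meV.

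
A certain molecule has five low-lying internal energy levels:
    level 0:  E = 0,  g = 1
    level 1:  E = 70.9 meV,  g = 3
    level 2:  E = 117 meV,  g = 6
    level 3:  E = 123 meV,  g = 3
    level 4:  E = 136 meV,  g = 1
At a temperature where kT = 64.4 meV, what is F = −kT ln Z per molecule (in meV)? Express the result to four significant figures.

Eᵢ/kT = 0, 1.10093, 1.81677, 1.90994, 2.11180.
Z = Σ gᵢe^(−Eᵢ/kT) = 1·e^(−0) + 3·e^(−1.10093) + 6·e^(−1.81677) + 3·e^(−1.90994) + 1·e^(−2.11180) = 1.00000 + 0.997685 + 0.975300 + 0.444268 + 0.121020 = 3.53827.
F = −kT ln Z = −64.4 × ln(3.53827) = −64.4 × 1.26364 = -81.38 meV.

-81.38 meV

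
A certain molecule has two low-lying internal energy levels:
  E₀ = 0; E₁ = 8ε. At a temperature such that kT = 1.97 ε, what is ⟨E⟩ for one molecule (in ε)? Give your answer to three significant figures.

Eᵢ/kT = 0, 4.0609.
Z = Σ e^(−Eᵢ/kT) = e^(−0) + e^(−4.0609) = 1.0000 + 0.017234 = 1.0172.
⟨E⟩ = Σ Eᵢ e^(−Eᵢ/kT) / Z = (0·1.0000 + 8·0.017234) / 1.0172 = 0.136 ε.

0.136 ε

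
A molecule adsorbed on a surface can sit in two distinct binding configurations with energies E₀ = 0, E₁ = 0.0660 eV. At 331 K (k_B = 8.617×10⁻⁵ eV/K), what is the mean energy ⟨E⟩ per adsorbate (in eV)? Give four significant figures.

k_BT = 8.617×10⁻⁵ × 331 K = 0.0285223 eV.
Eᵢ/kT = 0, 2.31398.
Z = Σ e^(−Eᵢ/kT) = e^(−0) + e^(−2.31398) = 1.00000 + 0.0988670 = 1.09887.
⟨E⟩ = Σ Eᵢ e^(−Eᵢ/kT) / Z = (0·1.00000 + 0.0660·0.0988670) / 1.09887 = 0.005938 eV.

0.005938 eV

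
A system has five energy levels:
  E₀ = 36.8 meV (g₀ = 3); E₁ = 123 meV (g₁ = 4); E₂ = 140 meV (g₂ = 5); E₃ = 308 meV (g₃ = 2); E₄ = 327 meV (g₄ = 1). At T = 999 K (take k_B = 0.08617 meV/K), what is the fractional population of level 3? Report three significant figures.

k_BT = 0.08617 × 999 K = 86.084 meV.
Eᵢ/kT = 0.42749, 1.4288, 1.6263, 3.5779, 3.7986.
Z = Σ gᵢe^(−Eᵢ/kT) = 3·e^(−0.42749) + 4·e^(−1.4288) + 5·e^(−1.6263) + 2·e^(−3.5779) + 1·e^(−3.7986) = 1.9564 + 0.95839 + 0.98328 + 0.055869 + 0.022402 = 3.9763.
P₃ = g₃ e^(−E₃/kT) / Z = 0.055869/3.9763 = 0.0141.

0.0141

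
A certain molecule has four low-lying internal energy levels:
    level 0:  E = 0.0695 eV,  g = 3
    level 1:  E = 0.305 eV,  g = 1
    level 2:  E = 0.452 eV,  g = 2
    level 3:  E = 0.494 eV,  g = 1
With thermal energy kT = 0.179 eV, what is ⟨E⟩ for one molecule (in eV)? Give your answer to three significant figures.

Eᵢ/kT = 0.38827, 1.7039, 2.5251, 2.7598.
Z = Σ gᵢe^(−Eᵢ/kT) = 3·e^(−0.38827) + 1·e^(−1.7039) + 2·e^(−2.5251) + 1·e^(−2.7598) = 2.0347 + 0.18197 + 0.16010 + 0.063304 = 2.4401.
⟨E⟩ = Σ Eᵢ gᵢe^(−Eᵢ/kT) / Z = (0.0695·2.0347 + 0.305·0.18197 + 0.452·0.16010 + 0.494·0.063304) / 2.4401 = 0.123 eV.

0.123 eV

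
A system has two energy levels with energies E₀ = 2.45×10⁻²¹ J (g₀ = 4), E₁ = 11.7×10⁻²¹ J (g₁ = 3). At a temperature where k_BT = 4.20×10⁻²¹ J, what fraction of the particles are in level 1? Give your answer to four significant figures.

0.07656

Eᵢ/kT = 0.583333, 2.78571.
Z = Σ gᵢe^(−Eᵢ/kT) = 4·e^(−0.583333) + 3·e^(−2.78571) = 2.23214 + 0.185056 = 2.41720.
P₁ = g₁ e^(−E₁/kT) / Z = 0.185056/2.41720 = 0.07656.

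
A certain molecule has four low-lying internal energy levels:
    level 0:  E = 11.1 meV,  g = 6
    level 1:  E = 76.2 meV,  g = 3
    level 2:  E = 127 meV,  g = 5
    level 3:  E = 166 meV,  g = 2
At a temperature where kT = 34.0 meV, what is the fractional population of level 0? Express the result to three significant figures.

Eᵢ/kT = 0.32647, 2.2412, 3.7353, 4.8824.
Z = Σ gᵢe^(−Eᵢ/kT) = 6·e^(−0.32647) + 3·e^(−2.2412) + 5·e^(−3.7353) + 2·e^(−4.8824) = 4.3288 + 0.31899 + 0.11933 + 0.015158 = 4.7823.
P₀ = g₀ e^(−E₀/kT) / Z = 4.3288/4.7823 = 0.905.

0.905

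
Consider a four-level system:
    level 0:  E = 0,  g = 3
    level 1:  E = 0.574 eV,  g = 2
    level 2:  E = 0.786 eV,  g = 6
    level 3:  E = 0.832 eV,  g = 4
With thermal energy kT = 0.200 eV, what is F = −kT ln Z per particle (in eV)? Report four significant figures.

-0.2384 eV

Eᵢ/kT = 0, 2.87000, 3.93000, 4.16000.
Z = Σ gᵢe^(−Eᵢ/kT) = 3·e^(−0) + 2·e^(−2.87000) + 6·e^(−3.93000) + 4·e^(−4.16000) = 3.00000 + 0.113398 + 0.117862 + 0.0624302 = 3.29369.
F = −kT ln Z = −0.200 × ln(3.29369) = −0.200 × 1.19201 = -0.2384 eV.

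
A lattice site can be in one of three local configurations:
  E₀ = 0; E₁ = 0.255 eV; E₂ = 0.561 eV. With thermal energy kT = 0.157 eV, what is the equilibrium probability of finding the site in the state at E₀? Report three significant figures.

0.816

Eᵢ/kT = 0, 1.6242, 3.5732.
Z = Σ e^(−Eᵢ/kT) = e^(−0) + e^(−1.6242) + e^(−3.5732) = 1.0000 + 0.19707 + 0.028066 = 1.2251.
P₀ = e^(−E₀/kT) / Z = 1.0000/1.2251 = 0.816.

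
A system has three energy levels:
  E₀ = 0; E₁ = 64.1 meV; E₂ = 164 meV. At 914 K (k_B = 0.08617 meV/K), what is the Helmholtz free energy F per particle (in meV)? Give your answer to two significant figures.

k_BT = 0.08617 × 914 K = 78.76 meV.
Eᵢ/kT = 0, 0.8139, 2.082.
Z = Σ e^(−Eᵢ/kT) = e^(−0) + e^(−0.8139) + e^(−2.082) = 1.000 + 0.4431 + 0.1247 = 1.568.
F = −kT ln Z = −78.76 × ln(1.568) = −78.76 × 0.4498 = -35 meV.

-35 meV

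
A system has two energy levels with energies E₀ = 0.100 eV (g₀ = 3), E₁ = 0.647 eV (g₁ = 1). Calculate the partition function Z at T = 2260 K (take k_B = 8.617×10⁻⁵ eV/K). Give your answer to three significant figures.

k_BT = 8.617×10⁻⁵ × 2260 K = 0.19474 eV.
Eᵢ/kT = 0.51351, 3.3224.
Z = Σ gᵢe^(−Eᵢ/kT) = 3·e^(−0.51351) + 1·e^(−3.3224) = 1.7952 + 0.036066 = 1.8313.

Z = 1.83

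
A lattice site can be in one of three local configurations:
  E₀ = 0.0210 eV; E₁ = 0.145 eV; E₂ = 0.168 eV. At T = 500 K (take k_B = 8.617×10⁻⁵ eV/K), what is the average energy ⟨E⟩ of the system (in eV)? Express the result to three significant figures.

0.0319 eV

k_BT = 8.617×10⁻⁵ × 500 K = 0.043085 eV.
Eᵢ/kT = 0.48741, 3.3654, 3.8993.
Z = Σ e^(−Eᵢ/kT) = e^(−0.48741) + e^(−3.3654) + e^(−3.8993) = 0.61422 + 0.034548 + 0.020256 = 0.66902.
⟨E⟩ = Σ Eᵢ e^(−Eᵢ/kT) / Z = (0.0210·0.61422 + 0.145·0.034548 + 0.168·0.020256) / 0.66902 = 0.0319 eV.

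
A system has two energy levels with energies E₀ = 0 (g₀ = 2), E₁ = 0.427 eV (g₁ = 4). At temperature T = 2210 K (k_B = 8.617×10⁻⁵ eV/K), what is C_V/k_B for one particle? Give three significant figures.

k_BT = 8.617×10⁻⁵ × 2210 K = 0.19044 eV.
Eᵢ/kT = 0, 2.2422.
Z = Σ gᵢe^(−Eᵢ/kT) = 2·e^(−0) + 4·e^(−2.2422) = 2.0000 + 0.42490 = 2.4249.
⟨E⟩ = 0.074821 eV, ⟨E²⟩ = 0.031948 eV².
C_V/k_B = (⟨E²⟩ − ⟨E⟩²)/(kT)² = (0.031948 − 0.0055982)/0.036267 = 0.727.

0.727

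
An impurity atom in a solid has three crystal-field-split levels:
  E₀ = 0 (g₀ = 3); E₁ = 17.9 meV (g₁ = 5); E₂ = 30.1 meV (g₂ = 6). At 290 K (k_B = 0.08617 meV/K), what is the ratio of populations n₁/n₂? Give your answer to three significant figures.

k_BT = 0.08617 × 290 K = 24.989 meV.
n₁/n₂ = (g₁/g₂) exp[−(E₁−E₂)/kT] = (5/6) × exp(−(-12.2 meV)/(24.989 meV)) = (5/6) × exp(0.48821) = 1.36.

1.36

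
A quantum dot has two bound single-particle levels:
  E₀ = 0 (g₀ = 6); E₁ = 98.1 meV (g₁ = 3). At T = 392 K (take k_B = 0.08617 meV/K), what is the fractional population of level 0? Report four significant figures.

0.9733

k_BT = 0.08617 × 392 K = 33.7786 meV.
Eᵢ/kT = 0, 2.90421.
Z = Σ gᵢe^(−Eᵢ/kT) = 6·e^(−0) + 3·e^(−2.90421) = 6.00000 + 0.164376 = 6.16438.
P₀ = g₀ e^(−E₀/kT) / Z = 6.00000/6.16438 = 0.9733.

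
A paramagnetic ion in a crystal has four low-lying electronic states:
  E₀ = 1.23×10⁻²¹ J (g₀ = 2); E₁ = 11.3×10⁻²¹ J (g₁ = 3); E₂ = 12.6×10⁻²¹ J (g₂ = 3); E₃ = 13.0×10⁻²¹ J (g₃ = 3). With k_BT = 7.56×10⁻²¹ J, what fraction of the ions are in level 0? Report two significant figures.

0.49

Eᵢ/kT = 0.1627, 1.495, 1.667, 1.720.
Z = Σ gᵢe^(−Eᵢ/kT) = 2·e^(−0.1627) + 3·e^(−1.495) + 3·e^(−1.667) + 3·e^(−1.720) = 1.700 + 0.6727 + 0.5664 + 0.5372 = 3.476.
P₀ = g₀ e^(−E₀/kT) / Z = 1.700/3.476 = 0.49.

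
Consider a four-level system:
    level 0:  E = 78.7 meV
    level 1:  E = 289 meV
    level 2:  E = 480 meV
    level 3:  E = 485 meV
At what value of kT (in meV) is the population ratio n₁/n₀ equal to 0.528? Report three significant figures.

329 meV

n₁/n₀ = exp[−(E₁−E₀)/kT] = 0.528.
⇒ (E₁−E₀)/kT = ln(1/0.528) = ln(1.8939) = 0.63864.
kT = 210.3 meV / 0.63864 = 329 meV.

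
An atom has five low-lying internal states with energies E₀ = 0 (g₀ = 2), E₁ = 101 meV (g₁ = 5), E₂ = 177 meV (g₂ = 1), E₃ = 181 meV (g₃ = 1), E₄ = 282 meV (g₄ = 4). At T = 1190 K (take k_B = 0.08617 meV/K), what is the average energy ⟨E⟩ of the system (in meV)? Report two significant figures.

k_BT = 0.08617 × 1190 K = 102.5 meV.
Eᵢ/kT = 0, 0.9854, 1.727, 1.766, 2.751.
Z = Σ gᵢe^(−Eᵢ/kT) = 2·e^(−0) + 5·e^(−0.9854) + 1·e^(−1.727) + 1·e^(−1.766) + 4·e^(−2.751) = 2.000 + 1.866 + 0.1778 + 0.1710 + 0.2555 = 4.470.
⟨E⟩ = Σ Eᵢ gᵢe^(−Eᵢ/kT) / Z = (0·2.000 + 101·1.866 + 177·0.1778 + 181·0.1710 + 282·0.2555) / 4.470 = 72 meV.

72 meV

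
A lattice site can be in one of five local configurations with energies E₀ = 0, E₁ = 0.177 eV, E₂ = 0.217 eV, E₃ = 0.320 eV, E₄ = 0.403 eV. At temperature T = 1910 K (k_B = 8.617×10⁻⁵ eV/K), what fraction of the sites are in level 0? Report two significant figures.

0.54

k_BT = 8.617×10⁻⁵ × 1910 K = 0.1646 eV.
Eᵢ/kT = 0, 1.075, 1.318, 1.944, 2.448.
Z = Σ e^(−Eᵢ/kT) = e^(−0) + e^(−1.075) + e^(−1.318) + e^(−1.944) + e^(−2.448) = 1.000 + 0.3413 + 0.2677 + 0.1431 + 0.08647 = 1.839.
P₀ = e^(−E₀/kT) / Z = 1.000/1.839 = 0.54.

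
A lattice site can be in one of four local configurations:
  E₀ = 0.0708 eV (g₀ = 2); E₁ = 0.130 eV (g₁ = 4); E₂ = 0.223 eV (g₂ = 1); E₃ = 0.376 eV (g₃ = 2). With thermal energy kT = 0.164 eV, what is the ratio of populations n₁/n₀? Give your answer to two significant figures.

n₁/n₀ = (g₁/g₀) exp[−(E₁−E₀)/kT] = (4/2) × exp(−(0.0592 eV)/(0.164 eV)) = (4/2) × exp(-0.3610) = 1.4.

1.4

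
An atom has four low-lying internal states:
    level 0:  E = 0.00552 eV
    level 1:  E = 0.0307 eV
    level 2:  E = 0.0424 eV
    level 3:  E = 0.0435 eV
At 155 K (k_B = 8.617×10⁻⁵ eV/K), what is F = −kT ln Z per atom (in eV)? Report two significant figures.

0.0023 eV

k_BT = 8.617×10⁻⁵ × 155 K = 0.01336 eV.
Eᵢ/kT = 0.4132, 2.298, 3.174, 3.256.
Z = Σ e^(−Eᵢ/kT) = e^(−0.4132) + e^(−2.298) + e^(−3.174) + e^(−3.256) = 0.6615 + 0.1005 + 0.04184 + 0.03854 = 0.8424.
F = −kT ln Z = −0.01336 × ln(0.8424) = −0.01336 × -0.1715 = 0.0023 eV.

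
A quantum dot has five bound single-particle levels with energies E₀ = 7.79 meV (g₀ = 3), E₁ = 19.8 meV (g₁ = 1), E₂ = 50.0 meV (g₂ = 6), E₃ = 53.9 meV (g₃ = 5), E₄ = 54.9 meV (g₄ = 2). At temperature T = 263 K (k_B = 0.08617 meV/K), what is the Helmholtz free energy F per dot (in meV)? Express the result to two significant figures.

k_BT = 0.08617 × 263 K = 22.66 meV.
Eᵢ/kT = 0.3438, 0.8738, 2.207, 2.379, 2.423.
Z = Σ gᵢe^(−Eᵢ/kT) = 3·e^(−0.3438) + 1·e^(−0.8738) + 6·e^(−2.207) + 5·e^(−2.379) + 2·e^(−2.423) = 2.127 + 0.4174 + 0.6602 + 0.4632 + 0.1773 = 3.845.
F = −kT ln Z = −22.66 × ln(3.845) = −22.66 × 1.347 = -31 meV.

-31 meV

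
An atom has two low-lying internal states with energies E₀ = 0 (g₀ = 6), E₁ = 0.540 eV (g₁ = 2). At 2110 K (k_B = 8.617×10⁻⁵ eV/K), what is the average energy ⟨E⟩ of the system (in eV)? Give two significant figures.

k_BT = 8.617×10⁻⁵ × 2110 K = 0.1818 eV.
Eᵢ/kT = 0, 2.970.
Z = Σ gᵢe^(−Eᵢ/kT) = 6·e^(−0) + 2·e^(−2.970) = 6.000 + 0.1026 = 6.103.
⟨E⟩ = Σ Eᵢ gᵢe^(−Eᵢ/kT) / Z = (0·6.000 + 0.540·0.1026) / 6.103 = 0.0091 eV.

0.0091 eV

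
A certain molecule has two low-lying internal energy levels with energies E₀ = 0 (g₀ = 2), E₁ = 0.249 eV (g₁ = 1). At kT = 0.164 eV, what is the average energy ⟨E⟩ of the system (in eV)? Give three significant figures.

Eᵢ/kT = 0, 1.5183.
Z = Σ gᵢe^(−Eᵢ/kT) = 2·e^(−0) + 1·e^(−1.5183) = 2.0000 + 0.21908 = 2.2191.
⟨E⟩ = Σ Eᵢ gᵢe^(−Eᵢ/kT) / Z = (0·2.0000 + 0.249·0.21908) / 2.2191 = 0.0246 eV.

0.0246 eV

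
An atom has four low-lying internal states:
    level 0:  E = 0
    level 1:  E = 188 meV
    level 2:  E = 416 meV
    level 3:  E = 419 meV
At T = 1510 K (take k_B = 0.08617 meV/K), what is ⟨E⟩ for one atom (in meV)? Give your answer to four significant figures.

59.30 meV

k_BT = 0.08617 × 1510 K = 130.117 meV.
Eᵢ/kT = 0, 1.44485, 3.19712, 3.22018.
Z = Σ e^(−Eᵢ/kT) = e^(−0) + e^(−1.44485) + e^(−3.19712) + e^(−3.22018) = 1.00000 + 0.235781 + 0.0408798 + 0.0399479 = 1.31661.
⟨E⟩ = Σ Eᵢ e^(−Eᵢ/kT) / Z = (0·1.00000 + 188·0.235781 + 416·0.0408798 + 419·0.0399479) / 1.31661 = 59.30 meV.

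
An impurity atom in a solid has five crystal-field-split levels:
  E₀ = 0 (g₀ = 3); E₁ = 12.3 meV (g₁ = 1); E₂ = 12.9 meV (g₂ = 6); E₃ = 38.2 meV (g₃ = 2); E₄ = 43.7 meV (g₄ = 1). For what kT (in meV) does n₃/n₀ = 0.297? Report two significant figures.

n₃/n₀ = (g₃/g₀) exp[−(E₃−E₀)/kT] = 0.297.
⇒ (E₃−E₀)/kT = ln((2/3)/0.297) = ln(2.245) = 0.8087.
kT = 38.2 meV / 0.8087 = 47 meV.

47 meV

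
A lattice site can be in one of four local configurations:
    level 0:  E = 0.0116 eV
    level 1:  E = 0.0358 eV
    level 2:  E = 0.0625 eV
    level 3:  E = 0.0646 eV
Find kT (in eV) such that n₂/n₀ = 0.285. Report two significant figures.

n₂/n₀ = exp[−(E₂−E₀)/kT] = 0.285.
⇒ (E₂−E₀)/kT = ln(1/0.285) = ln(3.509) = 1.255.
kT = 0.0509 eV / 1.255 = 0.041 eV.

0.041 eV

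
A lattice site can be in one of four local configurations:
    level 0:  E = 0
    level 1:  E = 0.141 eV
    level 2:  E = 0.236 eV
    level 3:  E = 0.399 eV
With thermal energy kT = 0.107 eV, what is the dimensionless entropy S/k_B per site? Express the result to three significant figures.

0.827

Eᵢ/kT = 0, 1.3178, 2.2056, 3.7290.
Z = Σ e^(−Eᵢ/kT) = e^(−0) + e^(−1.3178) + e^(−2.2056) + e^(−3.7290) = 1.0000 + 0.26772 + 0.11018 + 0.024017 = 1.4019.
⟨E⟩ = Σ EᵢPᵢ = 0.052310 eV.
S/k_B = ln Z + ⟨E⟩/kT = ln(1.4019) + 0.052310/0.107 = 0.33783 + 0.48888 = 0.827.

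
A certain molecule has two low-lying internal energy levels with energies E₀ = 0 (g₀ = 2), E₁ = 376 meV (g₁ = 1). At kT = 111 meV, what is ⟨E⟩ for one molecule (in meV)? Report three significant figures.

6.25 meV

Eᵢ/kT = 0, 3.3874.
Z = Σ gᵢe^(−Eᵢ/kT) = 2·e^(−0) + 1·e^(−3.3874) = 2.0000 + 0.033796 = 2.0338.
⟨E⟩ = Σ Eᵢ gᵢe^(−Eᵢ/kT) / Z = (0·2.0000 + 376·0.033796) / 2.0338 = 6.25 meV.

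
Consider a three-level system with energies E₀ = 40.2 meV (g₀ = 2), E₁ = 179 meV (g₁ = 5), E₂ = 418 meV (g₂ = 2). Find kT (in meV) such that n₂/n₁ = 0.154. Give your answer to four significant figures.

n₂/n₁ = (g₂/g₁) exp[−(E₂−E₁)/kT] = 0.154.
⇒ (E₂−E₁)/kT = ln((2/5)/0.154) = ln(2.59740) = 0.954511.
kT = 239 meV / 0.954511 = 250.4 meV.

250.4 meV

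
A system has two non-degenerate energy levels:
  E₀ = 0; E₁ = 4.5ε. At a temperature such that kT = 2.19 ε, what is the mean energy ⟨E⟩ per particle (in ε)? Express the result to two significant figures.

0.51 ε

Eᵢ/kT = 0, 2.055.
Z = Σ e^(−Eᵢ/kT) = e^(−0) + e^(−2.055) = 1.000 + 0.1281 = 1.128.
⟨E⟩ = Σ Eᵢ e^(−Eᵢ/kT) / Z = (0·1.000 + 4.5·0.1281) / 1.128 = 0.51 ε.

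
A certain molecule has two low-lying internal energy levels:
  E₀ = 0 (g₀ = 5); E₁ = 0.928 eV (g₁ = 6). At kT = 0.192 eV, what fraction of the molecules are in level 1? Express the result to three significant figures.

Eᵢ/kT = 0, 4.8333.
Z = Σ gᵢe^(−Eᵢ/kT) = 5·e^(−0) + 6·e^(−4.8333) = 5.0000 + 0.047761 = 5.0478.
P₁ = g₁ e^(−E₁/kT) / Z = 0.047761/5.0478 = 0.00946.

0.00946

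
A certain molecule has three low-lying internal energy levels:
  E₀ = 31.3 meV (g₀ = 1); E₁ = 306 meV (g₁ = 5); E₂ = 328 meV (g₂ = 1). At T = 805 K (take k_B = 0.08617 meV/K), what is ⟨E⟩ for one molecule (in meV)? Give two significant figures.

k_BT = 0.08617 × 805 K = 69.37 meV.
Eᵢ/kT = 0.4512, 4.411, 4.728.
Z = Σ gᵢe^(−Eᵢ/kT) = 1·e^(−0.4512) + 5·e^(−4.411) + 1·e^(−4.728) = 0.6369 + 0.06072 + 0.008844 = 0.7065.
⟨E⟩ = Σ Eᵢ gᵢe^(−Eᵢ/kT) / Z = (31.3·0.6369 + 306·0.06072 + 328·0.008844) / 0.7065 = 59 meV.

59 meV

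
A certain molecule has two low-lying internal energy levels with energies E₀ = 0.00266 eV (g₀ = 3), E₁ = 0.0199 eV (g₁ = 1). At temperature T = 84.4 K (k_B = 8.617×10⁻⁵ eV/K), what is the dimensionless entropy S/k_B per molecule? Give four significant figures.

k_BT = 8.617×10⁻⁵ × 84.4 K = 0.00727275 eV.
Eᵢ/kT = 0.365749, 2.73624.
Z = Σ gᵢe^(−Eᵢ/kT) = 3·e^(−0.365749) + 1·e^(−2.73624) = 2.08103 + 0.0648136 = 2.14584.
⟨E⟩ = Σ EᵢPᵢ = 0.00318073 eV.
S/k_B = ln Z + ⟨E⟩/kT = ln(2.14584) + 0.00318073/0.00727275 = 0.763531 + 0.437349 = 1.201.

1.201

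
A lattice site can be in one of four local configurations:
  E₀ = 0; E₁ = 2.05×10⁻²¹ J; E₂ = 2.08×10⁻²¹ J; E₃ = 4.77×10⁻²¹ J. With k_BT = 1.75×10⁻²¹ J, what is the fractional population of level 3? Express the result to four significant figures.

0.03899

Eᵢ/kT = 0, 1.17143, 1.18857, 2.72571.
Z = Σ e^(−Eᵢ/kT) = e^(−0) + e^(−1.17143) + e^(−1.18857) + e^(−2.72571) = 1.00000 + 0.309923 + 0.304657 + 0.0654997 = 1.68008.
P₃ = e^(−E₃/kT) / Z = 0.0654997/1.68008 = 0.03899.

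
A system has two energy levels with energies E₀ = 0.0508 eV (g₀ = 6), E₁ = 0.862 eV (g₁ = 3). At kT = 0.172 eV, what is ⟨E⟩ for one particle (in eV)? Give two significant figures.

0.054 eV

Eᵢ/kT = 0.2953, 5.012.
Z = Σ gᵢe^(−Eᵢ/kT) = 6·e^(−0.2953) + 3·e^(−5.012) = 4.466 + 0.01997 = 4.486.
⟨E⟩ = Σ Eᵢ gᵢe^(−Eᵢ/kT) / Z = (0.0508·4.466 + 0.862·0.01997) / 4.486 = 0.054 eV.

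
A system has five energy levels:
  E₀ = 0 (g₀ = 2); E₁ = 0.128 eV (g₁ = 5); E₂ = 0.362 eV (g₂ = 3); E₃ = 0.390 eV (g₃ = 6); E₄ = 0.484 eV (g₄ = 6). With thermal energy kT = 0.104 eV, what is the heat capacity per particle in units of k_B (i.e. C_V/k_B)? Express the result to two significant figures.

1.1

Eᵢ/kT = 0, 1.231, 3.481, 3.750, 4.654.
Z = Σ gᵢe^(−Eᵢ/kT) = 2·e^(−0) + 5·e^(−1.231) + 3·e^(−3.481) + 6·e^(−3.750) + 6·e^(−4.654) = 2.000 + 1.460 + 0.09233 + 0.1411 + 0.05714 = 3.751.
⟨E⟩ = 0.08078 eV, ⟨E²⟩ = 0.01889 eV².
C_V/k_B = (⟨E²⟩ − ⟨E⟩²)/(kT)² = (0.01889 − 0.006525)/0.01082 = 1.1.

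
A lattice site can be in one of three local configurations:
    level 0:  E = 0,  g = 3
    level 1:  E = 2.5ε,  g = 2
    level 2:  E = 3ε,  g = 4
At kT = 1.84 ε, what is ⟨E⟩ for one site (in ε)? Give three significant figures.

Eᵢ/kT = 0, 1.3587, 1.6304.
Z = Σ gᵢe^(−Eᵢ/kT) = 3·e^(−0) + 2·e^(−1.3587) + 4·e^(−1.6304) = 3.0000 + 0.51399 + 0.78340 = 4.2974.
⟨E⟩ = Σ Eᵢ gᵢe^(−Eᵢ/kT) / Z = (0·3.0000 + 2.5·0.51399 + 3·0.78340) / 4.2974 = 0.846 ε.

0.846 ε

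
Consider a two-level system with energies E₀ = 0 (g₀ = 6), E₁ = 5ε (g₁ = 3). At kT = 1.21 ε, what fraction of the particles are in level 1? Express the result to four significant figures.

Eᵢ/kT = 0, 4.13223.
Z = Σ gᵢe^(−Eᵢ/kT) = 6·e^(−0) + 3·e^(−4.13223) = 6.00000 + 0.0481412 = 6.04814.
P₁ = g₁ e^(−E₁/kT) / Z = 0.0481412/6.04814 = 0.007960.

0.007960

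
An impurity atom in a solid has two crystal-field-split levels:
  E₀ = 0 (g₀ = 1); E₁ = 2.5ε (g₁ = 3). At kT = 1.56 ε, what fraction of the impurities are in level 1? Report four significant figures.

0.3766

Eᵢ/kT = 0, 1.60256.
Z = Σ gᵢe^(−Eᵢ/kT) = 1·e^(−0) + 3·e^(−1.60256) = 1.00000 + 0.604141 = 1.60414.
P₁ = g₁ e^(−E₁/kT) / Z = 0.604141/1.60414 = 0.3766.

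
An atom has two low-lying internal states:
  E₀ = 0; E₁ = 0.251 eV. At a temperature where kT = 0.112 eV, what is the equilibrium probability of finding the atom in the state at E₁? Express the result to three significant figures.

Eᵢ/kT = 0, 2.2411.
Z = Σ e^(−Eᵢ/kT) = e^(−0) + e^(−2.2411) = 1.0000 + 0.10634 = 1.1063.
P₁ = e^(−E₁/kT) / Z = 0.10634/1.1063 = 0.0961.

0.0961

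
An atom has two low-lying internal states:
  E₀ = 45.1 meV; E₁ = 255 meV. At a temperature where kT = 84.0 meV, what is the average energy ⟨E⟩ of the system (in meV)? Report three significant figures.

61.0 meV

Eᵢ/kT = 0.53690, 3.0357.
Z = Σ e^(−Eᵢ/kT) = e^(−0.53690) + e^(−3.0357) = 0.58456 + 0.048041 = 0.63260.
⟨E⟩ = Σ Eᵢ e^(−Eᵢ/kT) / Z = (45.1·0.58456 + 255·0.048041) / 0.63260 = 61.0 meV.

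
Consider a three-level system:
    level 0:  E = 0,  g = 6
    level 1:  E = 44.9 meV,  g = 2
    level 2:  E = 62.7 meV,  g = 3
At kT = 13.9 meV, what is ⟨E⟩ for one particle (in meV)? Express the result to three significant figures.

0.919 meV

Eᵢ/kT = 0, 3.2302, 4.5108.
Z = Σ gᵢe^(−Eᵢ/kT) = 6·e^(−0) + 2·e^(−3.2302) + 3·e^(−4.5108) = 6.0000 + 0.079099 + 0.032969 = 6.1121.
⟨E⟩ = Σ Eᵢ gᵢe^(−Eᵢ/kT) / Z = (0·6.0000 + 44.9·0.079099 + 62.7·0.032969) / 6.1121 = 0.919 meV.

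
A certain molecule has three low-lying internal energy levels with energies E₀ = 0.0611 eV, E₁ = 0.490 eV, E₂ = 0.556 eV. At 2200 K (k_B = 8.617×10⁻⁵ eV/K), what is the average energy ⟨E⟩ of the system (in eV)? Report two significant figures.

0.13 eV

k_BT = 8.617×10⁻⁵ × 2200 K = 0.1896 eV.
Eᵢ/kT = 0.3223, 2.584, 2.932.
Z = Σ e^(−Eᵢ/kT) = e^(−0.3223) + e^(−2.584) + e^(−2.932) = 0.7245 + 0.07547 + 0.05329 = 0.8533.
⟨E⟩ = Σ Eᵢ e^(−Eᵢ/kT) / Z = (0.0611·0.7245 + 0.490·0.07547 + 0.556·0.05329) / 0.8533 = 0.13 eV.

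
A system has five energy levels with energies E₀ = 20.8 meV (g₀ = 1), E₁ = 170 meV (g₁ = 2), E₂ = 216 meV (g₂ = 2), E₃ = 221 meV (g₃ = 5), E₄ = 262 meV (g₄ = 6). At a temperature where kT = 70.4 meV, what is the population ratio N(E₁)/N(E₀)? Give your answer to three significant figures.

n₁/n₀ = (g₁/g₀) exp[−(E₁−E₀)/kT] = (2/1) × exp(−(149.2 meV)/(70.4 meV)) = (2/1) × exp(-2.1193) = 0.240.

0.240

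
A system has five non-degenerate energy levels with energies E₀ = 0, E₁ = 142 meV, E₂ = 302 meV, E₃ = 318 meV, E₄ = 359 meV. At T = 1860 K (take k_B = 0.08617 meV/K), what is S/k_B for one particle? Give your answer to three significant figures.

k_BT = 0.08617 × 1860 K = 160.28 meV.
Eᵢ/kT = 0, 0.88595, 1.8842, 1.9840, 2.2398.
Z = Σ e^(−Eᵢ/kT) = e^(−0) + e^(−0.88595) + e^(−1.8842) + e^(−1.9840) + e^(−2.2398) = 1.0000 + 0.41232 + 0.15195 + 0.13752 + 0.10648 = 1.8083.
⟨E⟩ = Σ EᵢPᵢ = 103.08 meV.
S/k_B = ln Z + ⟨E⟩/kT = ln(1.8083) + 103.08/160.28 = 0.59239 + 0.64312 = 1.24.

1.24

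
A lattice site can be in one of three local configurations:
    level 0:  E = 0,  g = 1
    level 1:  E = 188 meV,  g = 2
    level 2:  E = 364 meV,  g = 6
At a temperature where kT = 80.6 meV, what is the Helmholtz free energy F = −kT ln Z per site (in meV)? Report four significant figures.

Eᵢ/kT = 0, 2.33251, 4.51613.
Z = Σ gᵢe^(−Eᵢ/kT) = 1·e^(−0) + 2·e^(−2.33251) + 6·e^(−4.51613) = 1.00000 + 0.194104 + 0.0655875 = 1.25969.
F = −kT ln Z = −80.6 × ln(1.25969) = −80.6 × 0.230866 = -18.61 meV.

-18.61 meV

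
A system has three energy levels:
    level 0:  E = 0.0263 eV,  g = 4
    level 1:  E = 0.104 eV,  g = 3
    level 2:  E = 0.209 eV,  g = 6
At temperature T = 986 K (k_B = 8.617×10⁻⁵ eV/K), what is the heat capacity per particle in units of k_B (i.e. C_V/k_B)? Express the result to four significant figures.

0.5235

k_BT = 8.617×10⁻⁵ × 986 K = 0.0849636 eV.
Eᵢ/kT = 0.309544, 1.22405, 2.45988.
Z = Σ gᵢe^(−Eᵢ/kT) = 4·e^(−0.309544) + 3·e^(−1.22405) + 6·e^(−2.45988) = 2.93513 + 0.882111 + 0.512671 = 4.32991.
⟨E⟩ = 0.0637615 eV, ⟨E²⟩ = 0.00784430 eV².
C_V/k_B = (⟨E²⟩ − ⟨E⟩²)/(kT)² = (0.00784430 − 0.00406553)/0.00721881 = 0.5235.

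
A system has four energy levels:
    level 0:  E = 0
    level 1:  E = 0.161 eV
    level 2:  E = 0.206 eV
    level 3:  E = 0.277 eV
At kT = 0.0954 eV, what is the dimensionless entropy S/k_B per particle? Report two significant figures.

0.84

Eᵢ/kT = 0, 1.688, 2.159, 2.904.
Z = Σ e^(−Eᵢ/kT) = e^(−0) + e^(−1.688) + e^(−2.159) + e^(−2.904) = 1.000 + 0.1849 + 0.1154 + 0.05480 = 1.355.
⟨E⟩ = Σ EᵢPᵢ = 0.05072 eV.
S/k_B = ln Z + ⟨E⟩/kT = ln(1.355) + 0.05072/0.0954 = 0.3038 + 0.5317 = 0.84.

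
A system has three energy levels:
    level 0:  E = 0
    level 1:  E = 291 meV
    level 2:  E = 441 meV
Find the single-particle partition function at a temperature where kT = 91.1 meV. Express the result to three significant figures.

Z = 1.05

Eᵢ/kT = 0, 3.1943, 4.8408.
Z = Σ e^(−Eᵢ/kT) = e^(−0) + e^(−3.1943) + e^(−4.8408) = 1.0000 + 0.040995 + 0.0079007 = 1.0489.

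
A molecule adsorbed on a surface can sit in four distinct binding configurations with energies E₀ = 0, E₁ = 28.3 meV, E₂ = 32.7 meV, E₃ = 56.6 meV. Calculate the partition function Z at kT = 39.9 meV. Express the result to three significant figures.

Z = 2.17

Eᵢ/kT = 0, 0.70927, 0.81955, 1.4185.
Z = Σ e^(−Eᵢ/kT) = e^(−0) + e^(−0.70927) + e^(−0.81955) + e^(−1.4185) = 1.0000 + 0.49200 + 0.44063 + 0.24208 = 2.1747.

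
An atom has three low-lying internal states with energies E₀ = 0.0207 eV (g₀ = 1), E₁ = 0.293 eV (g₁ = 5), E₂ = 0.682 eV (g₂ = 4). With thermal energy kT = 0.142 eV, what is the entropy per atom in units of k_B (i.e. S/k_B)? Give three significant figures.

Eᵢ/kT = 0.14577, 2.0634, 4.8028.
Z = Σ gᵢe^(−Eᵢ/kT) = 1·e^(−0.14577) + 5·e^(−2.0634) + 4·e^(−4.8028) = 0.86436 + 0.63511 + 0.032827 = 1.5323.
⟨E⟩ = Σ EᵢPᵢ = 0.14773 eV.
S/k_B = ln Z + ⟨E⟩/kT = ln(1.5323) + 0.14773/0.142 = 0.42677 + 1.0404 = 1.47.

1.47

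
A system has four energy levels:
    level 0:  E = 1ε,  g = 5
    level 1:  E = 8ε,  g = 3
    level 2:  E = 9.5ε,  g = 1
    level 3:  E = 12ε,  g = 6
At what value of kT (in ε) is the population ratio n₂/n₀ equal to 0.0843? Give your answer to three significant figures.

n₂/n₀ = (g₂/g₀) exp[−(E₂−E₀)/kT] = 0.0843.
⇒ (E₂−E₀)/kT = ln((1/5)/0.0843) = ln(2.3725) = 0.86394.
kT = 8.5ε / 0.86394 = 9.84 ε.

9.84 ε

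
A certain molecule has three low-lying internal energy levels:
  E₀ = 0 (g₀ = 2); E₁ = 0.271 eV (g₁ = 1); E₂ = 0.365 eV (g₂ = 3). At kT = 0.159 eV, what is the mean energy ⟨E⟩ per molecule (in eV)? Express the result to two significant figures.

Eᵢ/kT = 0, 1.704, 2.296.
Z = Σ gᵢe^(−Eᵢ/kT) = 2·e^(−0) + 1·e^(−1.704) + 3·e^(−2.296) = 2.000 + 0.1820 + 0.3020 = 2.484.
⟨E⟩ = Σ Eᵢ gᵢe^(−Eᵢ/kT) / Z = (0·2.000 + 0.271·0.1820 + 0.365·0.3020) / 2.484 = 0.064 eV.

0.064 eV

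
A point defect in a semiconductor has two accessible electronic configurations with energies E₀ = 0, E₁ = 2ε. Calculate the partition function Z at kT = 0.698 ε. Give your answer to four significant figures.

Z = 1.057

Eᵢ/kT = 0, 2.86533.
Z = Σ e^(−Eᵢ/kT) = e^(−0) + e^(−2.86533) = 1.00000 + 0.0569643 = 1.05696.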